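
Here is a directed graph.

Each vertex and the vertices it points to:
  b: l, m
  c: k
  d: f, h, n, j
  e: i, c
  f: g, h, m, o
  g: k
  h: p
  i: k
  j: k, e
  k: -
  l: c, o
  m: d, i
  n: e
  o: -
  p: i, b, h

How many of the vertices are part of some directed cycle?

A vertex is on a directed cycle iff it belongs to a strongly connected component of size ≥ 2 (or has a self-loop).
The vertices on cycles are {b, d, f, h, m, p} — 6 in total.

6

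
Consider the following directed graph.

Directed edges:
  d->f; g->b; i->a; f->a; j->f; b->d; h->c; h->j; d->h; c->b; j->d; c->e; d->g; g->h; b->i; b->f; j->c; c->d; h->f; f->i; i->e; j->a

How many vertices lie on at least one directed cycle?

6

A vertex is on a directed cycle iff it belongs to a strongly connected component of size ≥ 2 (or has a self-loop).
The vertices on cycles are {b, c, d, g, h, j} — 6 in total.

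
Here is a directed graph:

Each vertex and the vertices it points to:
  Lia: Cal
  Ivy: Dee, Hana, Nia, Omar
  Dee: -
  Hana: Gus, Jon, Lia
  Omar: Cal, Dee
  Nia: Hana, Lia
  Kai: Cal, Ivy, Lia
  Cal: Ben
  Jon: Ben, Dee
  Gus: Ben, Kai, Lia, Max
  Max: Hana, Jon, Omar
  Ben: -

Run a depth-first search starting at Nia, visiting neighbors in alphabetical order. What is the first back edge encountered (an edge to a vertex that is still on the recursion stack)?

DFS from Nia (visiting neighbors in alphabetical order); mark gray on enter, black on exit:
Nia gray
  Hana gray
    Gus gray
      Ben gray
      Ben black
      Kai gray
        Cal gray
          Cal→Ben: Ben black — skip
        Cal black
        Ivy gray
          Dee gray
          Dee black
          Ivy→Hana: Hana is gray → back edge
First back edge: Ivy → Hana.

Ivy->Hana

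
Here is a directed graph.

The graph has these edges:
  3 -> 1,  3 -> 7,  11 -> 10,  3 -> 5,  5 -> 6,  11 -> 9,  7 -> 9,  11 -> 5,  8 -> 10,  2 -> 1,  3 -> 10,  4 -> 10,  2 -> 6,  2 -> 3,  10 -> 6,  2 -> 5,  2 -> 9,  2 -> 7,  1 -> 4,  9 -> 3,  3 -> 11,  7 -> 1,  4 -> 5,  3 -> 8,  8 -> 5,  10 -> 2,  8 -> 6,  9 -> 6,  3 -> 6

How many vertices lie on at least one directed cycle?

A vertex is on a directed cycle iff it belongs to a strongly connected component of size ≥ 2 (or has a self-loop).
The vertices on cycles are {1, 2, 3, 4, 7, 8, 9, 10, 11} — 9 in total.

9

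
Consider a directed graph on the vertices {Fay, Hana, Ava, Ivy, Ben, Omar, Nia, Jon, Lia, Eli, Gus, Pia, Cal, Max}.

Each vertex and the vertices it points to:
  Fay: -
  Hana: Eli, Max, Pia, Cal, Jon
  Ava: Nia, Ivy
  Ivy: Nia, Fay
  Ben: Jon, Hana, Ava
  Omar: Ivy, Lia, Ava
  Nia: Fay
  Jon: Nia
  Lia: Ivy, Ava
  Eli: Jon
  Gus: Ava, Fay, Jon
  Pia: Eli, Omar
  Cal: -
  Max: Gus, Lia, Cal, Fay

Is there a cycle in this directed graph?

No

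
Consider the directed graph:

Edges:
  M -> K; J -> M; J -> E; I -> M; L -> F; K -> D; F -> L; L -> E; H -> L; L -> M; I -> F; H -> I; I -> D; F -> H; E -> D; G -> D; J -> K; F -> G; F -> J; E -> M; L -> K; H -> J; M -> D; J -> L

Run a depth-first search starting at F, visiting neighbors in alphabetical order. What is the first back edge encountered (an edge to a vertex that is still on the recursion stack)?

DFS from F (visiting neighbors in alphabetical order); mark gray on enter, black on exit:
F gray
  G gray
    D gray
    D black
  G black
  H gray
    I gray
      I→D: D black — skip
      I→F: F is gray → back edge
First back edge: I → F.

I->F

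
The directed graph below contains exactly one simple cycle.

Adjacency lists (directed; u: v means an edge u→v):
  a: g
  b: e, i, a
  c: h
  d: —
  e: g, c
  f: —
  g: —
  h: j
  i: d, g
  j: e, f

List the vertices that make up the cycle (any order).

c, e, h, j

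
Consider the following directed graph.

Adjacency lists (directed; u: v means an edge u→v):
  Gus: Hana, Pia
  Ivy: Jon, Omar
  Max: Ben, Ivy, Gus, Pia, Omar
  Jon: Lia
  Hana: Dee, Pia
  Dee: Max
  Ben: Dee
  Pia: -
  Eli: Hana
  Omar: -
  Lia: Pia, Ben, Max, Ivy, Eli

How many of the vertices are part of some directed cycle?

9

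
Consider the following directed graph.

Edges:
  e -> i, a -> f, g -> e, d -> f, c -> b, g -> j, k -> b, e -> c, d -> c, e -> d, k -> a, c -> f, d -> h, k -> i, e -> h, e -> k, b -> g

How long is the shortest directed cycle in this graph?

4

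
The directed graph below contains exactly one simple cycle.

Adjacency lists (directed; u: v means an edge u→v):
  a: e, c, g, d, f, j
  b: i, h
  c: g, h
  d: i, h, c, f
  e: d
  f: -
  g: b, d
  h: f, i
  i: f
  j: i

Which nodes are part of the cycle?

DFS with gray/black marking from g:
g gray
  b gray
    i gray
      f gray
      f black
    i black
    h gray
      h→f: f black — skip
      h→i: i black — skip
    h black
  b black
  d gray
    d→i: i black — skip
    d→h: h black — skip
    c gray
      c→g: g is gray → back edge
Back edge closes the cycle g → d → c → g; its vertices are {c, d, g}.

c, d, g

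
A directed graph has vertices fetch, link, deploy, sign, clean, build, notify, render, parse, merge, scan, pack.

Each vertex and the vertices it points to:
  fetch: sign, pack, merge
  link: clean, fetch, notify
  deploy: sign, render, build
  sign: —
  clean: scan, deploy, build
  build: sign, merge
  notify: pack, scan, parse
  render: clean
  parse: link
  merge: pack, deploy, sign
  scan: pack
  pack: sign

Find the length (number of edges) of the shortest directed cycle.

3

For each vertex v, BFS finds the shortest path from v back to v.
The shortest such closed walk is link → notify → parse → link, length 3.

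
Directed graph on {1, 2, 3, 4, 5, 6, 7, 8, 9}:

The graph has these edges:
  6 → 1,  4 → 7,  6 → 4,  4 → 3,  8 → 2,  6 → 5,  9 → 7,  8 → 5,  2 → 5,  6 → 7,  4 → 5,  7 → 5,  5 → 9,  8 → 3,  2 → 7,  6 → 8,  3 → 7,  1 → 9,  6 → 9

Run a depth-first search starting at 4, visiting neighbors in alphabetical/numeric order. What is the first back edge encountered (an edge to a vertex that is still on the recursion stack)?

9→7

DFS from 4 (visiting neighbors in alphabetical/numeric order); mark gray on enter, black on exit:
4 gray
  3 gray
    7 gray
      5 gray
        9 gray
          9→7: 7 is gray → back edge
First back edge: 9 → 7.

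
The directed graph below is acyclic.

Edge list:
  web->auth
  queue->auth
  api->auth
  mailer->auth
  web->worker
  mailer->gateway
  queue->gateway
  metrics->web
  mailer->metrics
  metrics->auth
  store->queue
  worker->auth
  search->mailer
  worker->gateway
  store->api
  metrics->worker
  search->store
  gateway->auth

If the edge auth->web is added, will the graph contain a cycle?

Yes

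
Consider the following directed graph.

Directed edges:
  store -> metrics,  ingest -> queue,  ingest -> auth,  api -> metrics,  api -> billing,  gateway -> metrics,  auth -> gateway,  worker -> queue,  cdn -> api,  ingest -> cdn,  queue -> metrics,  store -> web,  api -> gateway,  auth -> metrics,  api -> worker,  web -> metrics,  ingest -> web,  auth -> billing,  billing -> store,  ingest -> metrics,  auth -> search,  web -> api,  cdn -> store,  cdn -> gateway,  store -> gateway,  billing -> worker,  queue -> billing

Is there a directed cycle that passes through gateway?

gateway lies on a cycle iff there is a path from gateway back to itself.
Exploring from gateway, it never reaches itself; equivalently, its strongly connected component is a singleton.

No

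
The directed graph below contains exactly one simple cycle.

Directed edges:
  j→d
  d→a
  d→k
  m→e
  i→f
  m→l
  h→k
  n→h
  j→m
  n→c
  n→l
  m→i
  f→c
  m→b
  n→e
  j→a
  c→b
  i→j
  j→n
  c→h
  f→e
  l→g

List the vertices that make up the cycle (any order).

DFS with gray/black marking from j:
j gray
  a gray
  a black
  d gray
    d→a: a black — skip
    k gray
    k black
  d black
  m gray
    e gray
    e black
    b gray
    b black
    l gray
      g gray
      g black
    l black
    i gray
      i→j: j is gray → back edge
Back edge closes the cycle j → m → i → j; its vertices are {i, j, m}.

i, j, m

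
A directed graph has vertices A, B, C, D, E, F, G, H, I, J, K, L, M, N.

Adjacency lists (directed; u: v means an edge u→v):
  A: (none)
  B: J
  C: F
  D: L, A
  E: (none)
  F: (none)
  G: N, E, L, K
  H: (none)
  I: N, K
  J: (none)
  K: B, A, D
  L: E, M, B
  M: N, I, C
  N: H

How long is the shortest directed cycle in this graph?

For each vertex v, BFS finds the shortest path from v back to v.
The shortest such closed walk is L → M → I → K → D → L, length 5.

5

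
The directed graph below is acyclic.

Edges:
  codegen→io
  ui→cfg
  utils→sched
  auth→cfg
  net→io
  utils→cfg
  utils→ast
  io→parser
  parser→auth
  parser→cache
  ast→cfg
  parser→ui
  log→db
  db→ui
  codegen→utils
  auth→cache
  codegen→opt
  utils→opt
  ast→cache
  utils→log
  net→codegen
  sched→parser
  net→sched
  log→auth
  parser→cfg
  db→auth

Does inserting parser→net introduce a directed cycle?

Yes

Adding parser→net creates a cycle iff net can already reach parser.
Path from net: net → io → parser.
So net → … → parser → net is a cycle.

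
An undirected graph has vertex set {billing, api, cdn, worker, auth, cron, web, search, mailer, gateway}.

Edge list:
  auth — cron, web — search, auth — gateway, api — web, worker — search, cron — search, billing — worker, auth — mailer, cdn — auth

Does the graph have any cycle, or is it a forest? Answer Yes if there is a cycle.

No

DFS, tracking each vertex's parent; an edge to a visited non-parent vertex closes a cycle.
Start from billing:
visit billing (parent –)
  visit worker (parent billing)
    visit search (parent worker)
      visit cron (parent search)
        cron–search: parent, skip
        visit auth (parent cron)
          visit gateway (parent auth)
            gateway–auth: parent, skip
          auth–cron: parent, skip
          visit mailer (parent auth)
            mailer–auth: parent, skip
          visit cdn (parent auth)
            cdn–auth: parent, skip
      visit web (parent search)
        web–search: parent, skip
        visit api (parent web)
          api–web: parent, skip
      search–worker: parent, skip
    worker–billing: parent, skip
No non-parent visited neighbor found — the graph is a forest.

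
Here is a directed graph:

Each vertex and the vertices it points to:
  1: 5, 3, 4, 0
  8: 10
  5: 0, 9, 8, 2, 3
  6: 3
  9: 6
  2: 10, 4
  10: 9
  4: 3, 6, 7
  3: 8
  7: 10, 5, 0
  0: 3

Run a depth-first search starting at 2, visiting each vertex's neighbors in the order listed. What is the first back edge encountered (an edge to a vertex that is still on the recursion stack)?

DFS from 2 (visiting each vertex's neighbors in the order listed); mark gray on enter, black on exit:
2 gray
  10 gray
    9 gray
      6 gray
        3 gray
          8 gray
            8→10: 10 is gray → back edge
First back edge: 8 → 10.

8->10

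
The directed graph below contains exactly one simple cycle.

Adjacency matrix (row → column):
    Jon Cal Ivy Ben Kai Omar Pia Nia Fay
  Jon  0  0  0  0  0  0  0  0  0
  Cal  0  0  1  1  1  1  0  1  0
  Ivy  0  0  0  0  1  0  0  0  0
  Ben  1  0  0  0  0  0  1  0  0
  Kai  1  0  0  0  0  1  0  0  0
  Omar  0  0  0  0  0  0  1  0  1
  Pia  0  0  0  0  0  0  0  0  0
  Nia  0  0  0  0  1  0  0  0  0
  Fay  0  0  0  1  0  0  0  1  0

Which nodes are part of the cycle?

Fay, Kai, Nia, Omar

DFS with gray/black marking from Omar:
Omar gray
  Fay gray
    Nia gray
      Kai gray
        Kai→Omar: Omar is gray → back edge
Back edge closes the cycle Omar → Fay → Nia → Kai → Omar; its vertices are {Fay, Kai, Nia, Omar}.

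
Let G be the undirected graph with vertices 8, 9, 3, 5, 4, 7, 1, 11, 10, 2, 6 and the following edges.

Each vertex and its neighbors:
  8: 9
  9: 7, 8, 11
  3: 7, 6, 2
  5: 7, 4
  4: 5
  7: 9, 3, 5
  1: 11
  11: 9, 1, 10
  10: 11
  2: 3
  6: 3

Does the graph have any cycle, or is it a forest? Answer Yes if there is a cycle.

No

DFS, tracking each vertex's parent; an edge to a visited non-parent vertex closes a cycle.
Start from 2:
visit 2 (parent –)
  visit 3 (parent 2)
    visit 7 (parent 3)
      visit 9 (parent 7)
        9–7: parent, skip
        visit 8 (parent 9)
          8–9: parent, skip
        visit 11 (parent 9)
          11–9: parent, skip
          visit 1 (parent 11)
            1–11: parent, skip
          visit 10 (parent 11)
            10–11: parent, skip
      7–3: parent, skip
      visit 5 (parent 7)
        5–7: parent, skip
        visit 4 (parent 5)
          4–5: parent, skip
    visit 6 (parent 3)
      6–3: parent, skip
    3–2: parent, skip
No non-parent visited neighbor found — the graph is a forest.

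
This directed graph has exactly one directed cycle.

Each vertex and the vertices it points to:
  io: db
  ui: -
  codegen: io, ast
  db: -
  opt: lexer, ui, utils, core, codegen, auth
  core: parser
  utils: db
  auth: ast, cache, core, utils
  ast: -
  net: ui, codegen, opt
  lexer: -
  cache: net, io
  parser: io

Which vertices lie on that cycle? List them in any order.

DFS with gray/black marking from net:
net gray
  ui gray
  ui black
  codegen gray
    io gray
      db gray
      db black
    io black
    ast gray
    ast black
  codegen black
  opt gray
    lexer gray
    lexer black
    opt→ui: ui black — skip
    utils gray
      utils→db: db black — skip
    utils black
    core gray
      parser gray
        parser→io: io black — skip
      parser black
    core black
    opt→codegen: codegen black — skip
    auth gray
      auth→ast: ast black — skip
      cache gray
        cache→net: net is gray → back edge
Back edge closes the cycle net → opt → auth → cache → net; its vertices are {net, opt, auth, cache}.

net, opt, auth, cache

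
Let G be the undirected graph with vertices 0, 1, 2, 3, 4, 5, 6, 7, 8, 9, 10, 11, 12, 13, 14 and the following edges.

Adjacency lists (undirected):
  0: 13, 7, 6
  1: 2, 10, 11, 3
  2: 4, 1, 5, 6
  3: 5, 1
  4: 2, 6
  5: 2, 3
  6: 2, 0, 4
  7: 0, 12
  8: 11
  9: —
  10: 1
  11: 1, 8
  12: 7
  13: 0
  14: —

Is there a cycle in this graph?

DFS, tracking each vertex's parent; an edge to a visited non-parent vertex closes a cycle.
Start from 0:
visit 0 (parent –)
  visit 13 (parent 0)
    13–0: parent, skip
  visit 7 (parent 0)
    7–0: parent, skip
    visit 12 (parent 7)
      12–7: parent, skip
  visit 6 (parent 0)
    visit 2 (parent 6)
      visit 4 (parent 2)
        4–2: parent, skip
        4–6: 6 visited and ≠ parent → cycle
Cycle: 6 – 2 – 4 – 6.

Yes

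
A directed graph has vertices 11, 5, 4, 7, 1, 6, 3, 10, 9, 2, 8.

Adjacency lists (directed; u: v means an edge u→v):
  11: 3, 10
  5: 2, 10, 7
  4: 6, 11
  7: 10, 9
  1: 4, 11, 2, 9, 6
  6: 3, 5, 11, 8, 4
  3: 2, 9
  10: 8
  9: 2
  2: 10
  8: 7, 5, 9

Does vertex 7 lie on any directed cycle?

Yes

7 is on a cycle iff 7 can reach itself via ≥1 edge.
7 → 10 → 8 → 7 — yes.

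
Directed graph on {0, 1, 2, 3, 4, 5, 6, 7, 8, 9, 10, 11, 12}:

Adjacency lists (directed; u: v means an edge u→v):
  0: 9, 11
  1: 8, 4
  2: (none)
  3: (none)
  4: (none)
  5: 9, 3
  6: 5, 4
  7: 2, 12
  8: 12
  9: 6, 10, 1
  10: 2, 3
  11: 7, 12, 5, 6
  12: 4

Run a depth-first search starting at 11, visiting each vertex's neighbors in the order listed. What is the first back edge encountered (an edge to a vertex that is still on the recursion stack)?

DFS from 11 (visiting each vertex's neighbors in the order listed); mark gray on enter, black on exit:
11 gray
  7 gray
    2 gray
    2 black
    12 gray
      4 gray
      4 black
    12 black
  7 black
  11→12: 12 black — skip
  5 gray
    9 gray
      6 gray
        6→5: 5 is gray → back edge
First back edge: 6 → 5.

6->5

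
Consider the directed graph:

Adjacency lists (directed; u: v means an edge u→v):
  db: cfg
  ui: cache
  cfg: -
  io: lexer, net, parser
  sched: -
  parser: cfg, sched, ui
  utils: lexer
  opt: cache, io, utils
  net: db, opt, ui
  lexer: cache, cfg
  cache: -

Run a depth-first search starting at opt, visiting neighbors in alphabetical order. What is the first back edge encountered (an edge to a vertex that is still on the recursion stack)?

net->opt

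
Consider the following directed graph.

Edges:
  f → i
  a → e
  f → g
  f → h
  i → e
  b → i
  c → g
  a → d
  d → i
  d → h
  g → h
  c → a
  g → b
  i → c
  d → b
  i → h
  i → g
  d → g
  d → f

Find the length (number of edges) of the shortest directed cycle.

3

For each vertex v, BFS finds the shortest path from v back to v.
The shortest such closed walk is i → g → b → i, length 3.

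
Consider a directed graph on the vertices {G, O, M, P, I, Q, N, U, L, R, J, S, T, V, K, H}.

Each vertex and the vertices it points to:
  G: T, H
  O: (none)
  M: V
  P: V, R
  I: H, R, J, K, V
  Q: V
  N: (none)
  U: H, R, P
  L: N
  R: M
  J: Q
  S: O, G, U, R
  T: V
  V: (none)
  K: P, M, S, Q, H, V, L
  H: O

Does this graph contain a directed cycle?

No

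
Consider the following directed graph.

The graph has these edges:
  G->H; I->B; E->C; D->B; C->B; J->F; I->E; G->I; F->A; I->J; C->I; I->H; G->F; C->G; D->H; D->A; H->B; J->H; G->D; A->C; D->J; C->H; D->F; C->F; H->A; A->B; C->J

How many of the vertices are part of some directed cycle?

A vertex is on a directed cycle iff it belongs to a strongly connected component of size ≥ 2 (or has a self-loop).
The vertices on cycles are {A, C, D, E, F, G, H, I, J} — 9 in total.

9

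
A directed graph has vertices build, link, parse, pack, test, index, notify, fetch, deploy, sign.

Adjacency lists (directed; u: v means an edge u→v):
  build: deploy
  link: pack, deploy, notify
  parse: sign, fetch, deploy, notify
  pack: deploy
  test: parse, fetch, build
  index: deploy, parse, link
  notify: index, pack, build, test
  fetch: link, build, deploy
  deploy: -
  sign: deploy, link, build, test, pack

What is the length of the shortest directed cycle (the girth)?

For each vertex v, BFS finds the shortest path from v back to v.
The shortest such closed walk is parse → sign → test → parse, length 3.

3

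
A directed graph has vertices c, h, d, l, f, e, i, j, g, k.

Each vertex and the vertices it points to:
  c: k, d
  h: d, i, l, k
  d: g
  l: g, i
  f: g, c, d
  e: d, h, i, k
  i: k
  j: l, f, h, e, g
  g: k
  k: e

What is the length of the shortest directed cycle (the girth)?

For each vertex v, BFS finds the shortest path from v back to v.
The shortest such closed walk is e → k → e, length 2.

2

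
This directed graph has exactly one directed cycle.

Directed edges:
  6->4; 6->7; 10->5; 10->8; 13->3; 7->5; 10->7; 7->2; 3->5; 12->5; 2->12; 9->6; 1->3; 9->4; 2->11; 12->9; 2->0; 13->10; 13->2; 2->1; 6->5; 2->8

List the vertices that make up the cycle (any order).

DFS with gray/black marking from 2:
2 gray
  0 gray
  0 black
  1 gray
    3 gray
      5 gray
      5 black
    3 black
  1 black
  11 gray
  11 black
  8 gray
  8 black
  12 gray
    9 gray
      4 gray
      4 black
      6 gray
        7 gray
          7→2: 2 is gray → back edge
Back edge closes the cycle 2 → 12 → 9 → 6 → 7 → 2; its vertices are {2, 6, 7, 9, 12}.

2, 6, 7, 9, 12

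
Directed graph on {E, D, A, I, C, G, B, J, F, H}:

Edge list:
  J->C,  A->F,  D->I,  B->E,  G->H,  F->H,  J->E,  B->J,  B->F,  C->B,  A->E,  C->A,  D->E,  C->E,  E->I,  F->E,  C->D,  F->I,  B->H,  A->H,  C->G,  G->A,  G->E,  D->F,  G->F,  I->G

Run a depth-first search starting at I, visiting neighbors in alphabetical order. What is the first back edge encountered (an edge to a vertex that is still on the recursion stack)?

DFS from I (visiting neighbors in alphabetical order); mark gray on enter, black on exit:
I gray
  G gray
    A gray
      E gray
        E→I: I is gray → back edge
First back edge: E → I.

E->I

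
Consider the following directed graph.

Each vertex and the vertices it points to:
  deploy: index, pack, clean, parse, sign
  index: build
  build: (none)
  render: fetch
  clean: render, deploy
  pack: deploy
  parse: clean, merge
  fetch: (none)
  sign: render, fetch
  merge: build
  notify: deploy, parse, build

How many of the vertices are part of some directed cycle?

A vertex is on a directed cycle iff it belongs to a strongly connected component of size ≥ 2 (or has a self-loop).
The vertices on cycles are {pack, clean, parse, deploy} — 4 in total.

4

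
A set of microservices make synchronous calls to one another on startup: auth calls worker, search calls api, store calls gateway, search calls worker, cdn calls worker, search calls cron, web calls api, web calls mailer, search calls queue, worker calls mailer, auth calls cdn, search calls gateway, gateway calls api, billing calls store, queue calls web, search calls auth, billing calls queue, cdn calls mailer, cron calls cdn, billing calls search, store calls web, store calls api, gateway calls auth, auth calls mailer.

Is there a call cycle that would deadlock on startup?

No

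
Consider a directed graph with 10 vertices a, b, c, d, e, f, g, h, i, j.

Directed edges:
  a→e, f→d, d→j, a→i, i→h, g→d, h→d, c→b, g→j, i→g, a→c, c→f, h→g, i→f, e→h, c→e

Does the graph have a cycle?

DFS with white/gray/black marking, starting from a:
a gray
  i gray
    h gray
      d gray
        j gray
        j black
      d black
      g gray
        g→j: j black — skip
        g→d: d black — skip
      g black
    h black
    i→g: g black — skip
    f gray
      f→d: d black — skip
    f black
  i black
  c gray
    b gray
    b black
    c→f: f black — skip
    e gray
      e→h: h black — skip
    e black
  c black
  a→e: e black — skip
a black
Every edge goes to a white or black vertex — no back edge, so the graph is acyclic.

No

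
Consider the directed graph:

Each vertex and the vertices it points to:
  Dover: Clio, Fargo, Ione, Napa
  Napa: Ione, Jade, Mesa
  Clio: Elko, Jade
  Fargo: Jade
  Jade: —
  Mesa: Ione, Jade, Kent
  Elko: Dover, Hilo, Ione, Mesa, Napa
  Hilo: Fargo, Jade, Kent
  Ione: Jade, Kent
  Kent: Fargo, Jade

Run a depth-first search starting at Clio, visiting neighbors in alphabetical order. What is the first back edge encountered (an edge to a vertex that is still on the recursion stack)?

DFS from Clio (visiting neighbors in alphabetical order); mark gray on enter, black on exit:
Clio gray
  Elko gray
    Dover gray
      Dover→Clio: Clio is gray → back edge
First back edge: Dover → Clio.

Dover→Clio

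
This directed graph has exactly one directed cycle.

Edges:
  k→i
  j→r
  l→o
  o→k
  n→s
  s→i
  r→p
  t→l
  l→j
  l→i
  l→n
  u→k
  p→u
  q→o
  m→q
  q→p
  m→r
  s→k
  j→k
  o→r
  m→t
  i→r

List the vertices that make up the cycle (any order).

DFS with gray/black marking from p:
p gray
  u gray
    k gray
      i gray
        r gray
          r→p: p is gray → back edge
Back edge closes the cycle p → u → k → i → r → p; its vertices are {i, k, p, r, u}.

i, k, p, r, u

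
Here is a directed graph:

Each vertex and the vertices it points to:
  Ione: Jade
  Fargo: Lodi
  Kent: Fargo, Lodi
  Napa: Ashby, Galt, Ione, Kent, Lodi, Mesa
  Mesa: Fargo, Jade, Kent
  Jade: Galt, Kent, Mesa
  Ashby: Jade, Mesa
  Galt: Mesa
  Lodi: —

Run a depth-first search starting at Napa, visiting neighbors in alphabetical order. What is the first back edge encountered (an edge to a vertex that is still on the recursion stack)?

Mesa→Jade

DFS from Napa (visiting neighbors in alphabetical order); mark gray on enter, black on exit:
Napa gray
  Ashby gray
    Jade gray
      Galt gray
        Mesa gray
          Fargo gray
            Lodi gray
            Lodi black
          Fargo black
          Mesa→Jade: Jade is gray → back edge
First back edge: Mesa → Jade.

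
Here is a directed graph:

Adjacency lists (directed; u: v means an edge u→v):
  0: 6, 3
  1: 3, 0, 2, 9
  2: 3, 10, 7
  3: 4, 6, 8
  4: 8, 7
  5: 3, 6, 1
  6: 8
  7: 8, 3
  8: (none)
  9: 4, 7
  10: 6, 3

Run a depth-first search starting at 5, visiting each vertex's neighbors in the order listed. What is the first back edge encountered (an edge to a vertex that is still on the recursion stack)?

7->3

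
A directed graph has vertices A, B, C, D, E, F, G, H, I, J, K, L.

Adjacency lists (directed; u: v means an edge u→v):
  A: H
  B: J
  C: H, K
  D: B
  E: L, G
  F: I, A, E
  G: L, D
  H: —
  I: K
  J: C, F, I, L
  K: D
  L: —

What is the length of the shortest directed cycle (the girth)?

5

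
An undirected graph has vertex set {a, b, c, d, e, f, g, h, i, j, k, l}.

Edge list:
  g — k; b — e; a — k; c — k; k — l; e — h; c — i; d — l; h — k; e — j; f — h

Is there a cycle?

DFS, tracking each vertex's parent; an edge to a visited non-parent vertex closes a cycle.
Start from i:
visit i (parent –)
  visit c (parent i)
    visit k (parent c)
      visit l (parent k)
        l–k: parent, skip
        visit d (parent l)
          d–l: parent, skip
      visit h (parent k)
        h–k: parent, skip
        visit f (parent h)
          f–h: parent, skip
        visit e (parent h)
          visit b (parent e)
            b–e: parent, skip
          e–h: parent, skip
          visit j (parent e)
            j–e: parent, skip
      visit g (parent k)
        g–k: parent, skip
      visit a (parent k)
        a–k: parent, skip
      k–c: parent, skip
    c–i: parent, skip
No non-parent visited neighbor found — the graph is a forest.

No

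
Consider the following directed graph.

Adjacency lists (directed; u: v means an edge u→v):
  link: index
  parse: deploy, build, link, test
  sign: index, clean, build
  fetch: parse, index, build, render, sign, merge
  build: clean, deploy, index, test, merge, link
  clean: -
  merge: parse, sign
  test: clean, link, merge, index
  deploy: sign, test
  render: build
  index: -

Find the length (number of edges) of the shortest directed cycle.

3

For each vertex v, BFS finds the shortest path from v back to v.
The shortest such closed walk is parse → test → merge → parse, length 3.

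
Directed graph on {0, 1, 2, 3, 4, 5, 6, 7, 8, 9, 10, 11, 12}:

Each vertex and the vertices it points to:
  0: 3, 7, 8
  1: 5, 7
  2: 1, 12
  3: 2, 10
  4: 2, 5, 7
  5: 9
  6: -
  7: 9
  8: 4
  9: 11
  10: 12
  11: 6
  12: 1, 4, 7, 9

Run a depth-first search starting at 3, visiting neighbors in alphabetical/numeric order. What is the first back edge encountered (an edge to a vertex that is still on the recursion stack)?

DFS from 3 (visiting neighbors in alphabetical/numeric order); mark gray on enter, black on exit:
3 gray
  2 gray
    1 gray
      5 gray
        9 gray
          11 gray
            6 gray
            6 black
          11 black
        9 black
      5 black
      7 gray
        7→9: 9 black — skip
      7 black
    1 black
    12 gray
      12→1: 1 black — skip
      4 gray
        4→2: 2 is gray → back edge
First back edge: 4 → 2.

4->2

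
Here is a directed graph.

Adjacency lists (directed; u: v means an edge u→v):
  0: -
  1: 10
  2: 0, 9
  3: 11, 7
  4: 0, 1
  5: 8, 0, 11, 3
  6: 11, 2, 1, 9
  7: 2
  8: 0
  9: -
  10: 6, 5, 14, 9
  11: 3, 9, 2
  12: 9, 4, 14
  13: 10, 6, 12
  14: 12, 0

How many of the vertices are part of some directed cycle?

8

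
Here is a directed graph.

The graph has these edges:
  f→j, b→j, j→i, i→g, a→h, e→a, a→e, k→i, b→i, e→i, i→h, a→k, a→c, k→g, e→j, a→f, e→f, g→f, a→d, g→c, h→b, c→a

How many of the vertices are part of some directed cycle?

A vertex is on a directed cycle iff it belongs to a strongly connected component of size ≥ 2 (or has a self-loop).
The vertices on cycles are {a, b, c, e, f, g, h, i, j, k} — 10 in total.

10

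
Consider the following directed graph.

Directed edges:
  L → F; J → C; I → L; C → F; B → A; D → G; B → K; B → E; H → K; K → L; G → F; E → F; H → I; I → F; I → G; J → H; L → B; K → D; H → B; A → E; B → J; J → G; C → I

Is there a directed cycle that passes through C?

C is on a cycle iff C can reach itself via ≥1 edge.
C → I → L → B → J → C — yes.

Yes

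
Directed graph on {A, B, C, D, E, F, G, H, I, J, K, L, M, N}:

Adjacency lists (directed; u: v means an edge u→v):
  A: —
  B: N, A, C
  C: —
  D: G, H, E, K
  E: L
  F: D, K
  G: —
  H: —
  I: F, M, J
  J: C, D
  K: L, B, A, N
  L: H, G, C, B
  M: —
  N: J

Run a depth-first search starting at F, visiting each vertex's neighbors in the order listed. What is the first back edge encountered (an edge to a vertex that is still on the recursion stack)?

DFS from F (visiting each vertex's neighbors in the order listed); mark gray on enter, black on exit:
F gray
  D gray
    G gray
    G black
    H gray
    H black
    E gray
      L gray
        L→H: H black — skip
        L→G: G black — skip
        C gray
        C black
        B gray
          N gray
            J gray
              J→C: C black — skip
              J→D: D is gray → back edge
First back edge: J → D.

J→D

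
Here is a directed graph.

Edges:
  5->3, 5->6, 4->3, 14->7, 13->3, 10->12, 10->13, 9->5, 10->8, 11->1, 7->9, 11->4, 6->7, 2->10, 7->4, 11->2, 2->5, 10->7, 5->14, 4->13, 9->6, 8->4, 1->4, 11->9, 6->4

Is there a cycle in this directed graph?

Yes

DFS with white/gray/black marking, starting from 14:
14 gray
  7 gray
    4 gray
      3 gray
      3 black
      13 gray
        13→3: 3 black — skip
      13 black
    4 black
    9 gray
      5 gray
        5→3: 3 black — skip
        5→14: 14 is gray → back edge
Back edge found, so a cycle exists: 14 → 7 → 9 → 5 → 14.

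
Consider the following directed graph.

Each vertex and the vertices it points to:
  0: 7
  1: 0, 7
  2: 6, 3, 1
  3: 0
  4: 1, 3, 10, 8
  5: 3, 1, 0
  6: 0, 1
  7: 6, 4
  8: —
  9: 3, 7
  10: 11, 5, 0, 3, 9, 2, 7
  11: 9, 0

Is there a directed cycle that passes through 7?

7 is on a cycle iff 7 can reach itself via ≥1 edge.
7 → 6 → 0 → 7 — yes.

Yes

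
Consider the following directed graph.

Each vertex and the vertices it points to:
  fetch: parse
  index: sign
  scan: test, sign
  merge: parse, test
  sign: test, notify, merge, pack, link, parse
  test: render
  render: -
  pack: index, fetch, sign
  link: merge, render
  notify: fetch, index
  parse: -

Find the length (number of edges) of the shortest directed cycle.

For each vertex v, BFS finds the shortest path from v back to v.
The shortest such closed walk is sign → pack → sign, length 2.

2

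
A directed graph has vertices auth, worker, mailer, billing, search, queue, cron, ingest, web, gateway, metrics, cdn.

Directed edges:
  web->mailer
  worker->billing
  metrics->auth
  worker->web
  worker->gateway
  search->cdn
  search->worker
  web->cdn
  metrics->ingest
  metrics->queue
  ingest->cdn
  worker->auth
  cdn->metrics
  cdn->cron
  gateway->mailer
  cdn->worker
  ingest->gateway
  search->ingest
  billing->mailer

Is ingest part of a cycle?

Yes

ingest is on a cycle iff ingest can reach itself via ≥1 edge.
ingest → cdn → metrics → ingest — yes.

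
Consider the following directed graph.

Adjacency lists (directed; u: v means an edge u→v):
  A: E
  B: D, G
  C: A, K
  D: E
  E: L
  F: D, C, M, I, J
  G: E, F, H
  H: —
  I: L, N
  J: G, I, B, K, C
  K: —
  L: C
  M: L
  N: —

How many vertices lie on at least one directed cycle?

8

A vertex is on a directed cycle iff it belongs to a strongly connected component of size ≥ 2 (or has a self-loop).
The vertices on cycles are {A, B, C, E, F, G, J, L} — 8 in total.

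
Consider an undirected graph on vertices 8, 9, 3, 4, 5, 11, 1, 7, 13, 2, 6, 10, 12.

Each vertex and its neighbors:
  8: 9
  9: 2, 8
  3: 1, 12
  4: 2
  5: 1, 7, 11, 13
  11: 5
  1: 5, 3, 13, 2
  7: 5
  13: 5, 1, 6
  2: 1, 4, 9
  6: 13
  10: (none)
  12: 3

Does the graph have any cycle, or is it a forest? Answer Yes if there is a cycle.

Yes

DFS, tracking each vertex's parent; an edge to a visited non-parent vertex closes a cycle.
Start from 10:
visit 10 (parent –)
visit 8 (parent –)
  visit 9 (parent 8)
    visit 2 (parent 9)
      visit 1 (parent 2)
        visit 5 (parent 1)
          5–1: parent, skip
          visit 7 (parent 5)
            7–5: parent, skip
          visit 11 (parent 5)
            11–5: parent, skip
          visit 13 (parent 5)
            13–5: parent, skip
            13–1: 1 visited and ≠ parent → cycle
Cycle: 1 – 5 – 13 – 1.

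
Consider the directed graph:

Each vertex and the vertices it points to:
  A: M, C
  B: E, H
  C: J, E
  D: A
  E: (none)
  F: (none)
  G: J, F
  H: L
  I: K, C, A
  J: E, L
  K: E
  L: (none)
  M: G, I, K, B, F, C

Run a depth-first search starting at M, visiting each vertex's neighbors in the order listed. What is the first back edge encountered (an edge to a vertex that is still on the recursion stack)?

A->M

DFS from M (visiting each vertex's neighbors in the order listed); mark gray on enter, black on exit:
M gray
  G gray
    J gray
      E gray
      E black
      L gray
      L black
    J black
    F gray
    F black
  G black
  I gray
    K gray
      K→E: E black — skip
    K black
    C gray
      C→J: J black — skip
      C→E: E black — skip
    C black
    A gray
      A→M: M is gray → back edge
First back edge: A → M.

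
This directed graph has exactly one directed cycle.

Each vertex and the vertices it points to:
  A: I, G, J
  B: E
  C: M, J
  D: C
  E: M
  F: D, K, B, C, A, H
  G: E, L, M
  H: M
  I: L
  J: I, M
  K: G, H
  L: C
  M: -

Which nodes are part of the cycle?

DFS with gray/black marking from J:
J gray
  I gray
    L gray
      C gray
        M gray
        M black
        C→J: J is gray → back edge
Back edge closes the cycle J → I → L → C → J; its vertices are {C, I, J, L}.

C, I, J, L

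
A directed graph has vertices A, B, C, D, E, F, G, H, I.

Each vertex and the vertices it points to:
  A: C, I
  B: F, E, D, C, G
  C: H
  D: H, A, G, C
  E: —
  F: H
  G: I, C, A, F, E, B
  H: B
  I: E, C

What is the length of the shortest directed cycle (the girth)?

2

For each vertex v, BFS finds the shortest path from v back to v.
The shortest such closed walk is G → B → G, length 2.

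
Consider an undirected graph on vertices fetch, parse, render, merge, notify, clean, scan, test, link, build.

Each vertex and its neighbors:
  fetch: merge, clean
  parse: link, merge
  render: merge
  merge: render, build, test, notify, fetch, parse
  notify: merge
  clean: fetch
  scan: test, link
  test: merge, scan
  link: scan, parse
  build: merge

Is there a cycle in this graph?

DFS, tracking each vertex's parent; an edge to a visited non-parent vertex closes a cycle.
Start from test:
visit test (parent –)
  visit merge (parent test)
    visit render (parent merge)
      render–merge: parent, skip
    visit build (parent merge)
      build–merge: parent, skip
    merge–test: parent, skip
    visit notify (parent merge)
      notify–merge: parent, skip
    visit fetch (parent merge)
      fetch–merge: parent, skip
      visit clean (parent fetch)
        clean–fetch: parent, skip
    visit parse (parent merge)
      visit link (parent parse)
        visit scan (parent link)
          scan–test: test visited and ≠ parent → cycle
Cycle: test – merge – parse – link – scan – test.

Yes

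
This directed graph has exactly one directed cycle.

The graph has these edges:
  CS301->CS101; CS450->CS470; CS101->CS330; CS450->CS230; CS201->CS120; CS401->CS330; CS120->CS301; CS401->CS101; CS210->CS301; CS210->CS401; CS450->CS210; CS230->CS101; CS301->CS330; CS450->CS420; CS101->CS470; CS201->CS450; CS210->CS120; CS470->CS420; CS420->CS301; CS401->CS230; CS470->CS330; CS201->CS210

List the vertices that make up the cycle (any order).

CS101, CS301, CS420, CS470

DFS with gray/black marking from CS420:
CS420 gray
  CS301 gray
    CS330 gray
    CS330 black
    CS101 gray
      CS470 gray
        CS470→CS420: CS420 is gray → back edge
Back edge closes the cycle CS420 → CS301 → CS101 → CS470 → CS420; its vertices are {CS101, CS301, CS420, CS470}.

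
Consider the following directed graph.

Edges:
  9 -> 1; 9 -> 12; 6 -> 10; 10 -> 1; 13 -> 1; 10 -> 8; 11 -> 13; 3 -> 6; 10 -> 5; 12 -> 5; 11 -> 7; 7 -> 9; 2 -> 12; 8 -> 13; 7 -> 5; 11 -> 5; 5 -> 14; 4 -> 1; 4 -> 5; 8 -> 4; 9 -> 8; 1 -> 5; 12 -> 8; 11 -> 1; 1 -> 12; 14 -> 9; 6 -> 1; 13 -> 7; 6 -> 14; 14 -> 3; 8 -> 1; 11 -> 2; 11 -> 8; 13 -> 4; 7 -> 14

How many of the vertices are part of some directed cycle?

12

A vertex is on a directed cycle iff it belongs to a strongly connected component of size ≥ 2 (or has a self-loop).
The vertices on cycles are {1, 3, 4, 5, 6, 7, 8, 9, 10, 12, 13, 14} — 12 in total.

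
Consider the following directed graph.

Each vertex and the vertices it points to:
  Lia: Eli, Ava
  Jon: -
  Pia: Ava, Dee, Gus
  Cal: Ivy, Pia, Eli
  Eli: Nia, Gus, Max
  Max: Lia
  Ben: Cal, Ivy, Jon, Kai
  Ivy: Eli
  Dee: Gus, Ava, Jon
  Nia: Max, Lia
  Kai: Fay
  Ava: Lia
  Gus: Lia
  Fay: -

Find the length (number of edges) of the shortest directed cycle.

2

For each vertex v, BFS finds the shortest path from v back to v.
The shortest such closed walk is Ava → Lia → Ava, length 2.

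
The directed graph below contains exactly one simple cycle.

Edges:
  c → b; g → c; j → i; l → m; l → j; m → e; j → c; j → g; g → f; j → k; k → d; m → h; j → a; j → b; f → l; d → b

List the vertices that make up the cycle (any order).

DFS with gray/black marking from l:
l gray
  j gray
    c gray
      b gray
      b black
    c black
    i gray
    i black
    a gray
    a black
    g gray
      f gray
        f→l: l is gray → back edge
Back edge closes the cycle l → j → g → f → l; its vertices are {f, g, j, l}.

f, g, j, l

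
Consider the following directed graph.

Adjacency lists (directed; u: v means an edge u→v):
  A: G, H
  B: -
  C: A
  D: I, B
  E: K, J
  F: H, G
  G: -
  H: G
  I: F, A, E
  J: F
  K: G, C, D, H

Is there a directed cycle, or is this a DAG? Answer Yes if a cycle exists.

DFS with white/gray/black marking, starting from F:
F gray
  H gray
    G gray
    G black
  H black
  F→G: G black — skip
F black
A gray
  A→G: G black — skip
  A→H: H black — skip
A black
B gray
B black
C gray
  C→A: A black — skip
C black
D gray
  I gray
    I→F: F black — skip
    I→A: A black — skip
    E gray
      K gray
        K→G: G black — skip
        K→C: C black — skip
        K→D: D is gray → back edge
Back edge found, so a cycle exists: D → I → E → K → D.

Yes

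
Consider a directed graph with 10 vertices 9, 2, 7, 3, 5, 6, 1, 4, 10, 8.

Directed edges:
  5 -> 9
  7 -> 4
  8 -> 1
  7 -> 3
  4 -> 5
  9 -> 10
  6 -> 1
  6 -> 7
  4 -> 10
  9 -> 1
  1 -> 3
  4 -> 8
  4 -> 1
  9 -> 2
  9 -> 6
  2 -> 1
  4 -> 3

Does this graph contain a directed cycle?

Yes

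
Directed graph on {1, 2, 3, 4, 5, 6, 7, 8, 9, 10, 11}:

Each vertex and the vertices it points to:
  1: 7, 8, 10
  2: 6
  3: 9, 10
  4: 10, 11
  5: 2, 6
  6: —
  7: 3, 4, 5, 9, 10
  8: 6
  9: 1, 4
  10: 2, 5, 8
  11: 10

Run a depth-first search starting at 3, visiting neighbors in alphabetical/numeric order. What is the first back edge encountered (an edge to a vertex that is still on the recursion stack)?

7→3

DFS from 3 (visiting neighbors in alphabetical/numeric order); mark gray on enter, black on exit:
3 gray
  9 gray
    1 gray
      7 gray
        7→3: 3 is gray → back edge
First back edge: 7 → 3.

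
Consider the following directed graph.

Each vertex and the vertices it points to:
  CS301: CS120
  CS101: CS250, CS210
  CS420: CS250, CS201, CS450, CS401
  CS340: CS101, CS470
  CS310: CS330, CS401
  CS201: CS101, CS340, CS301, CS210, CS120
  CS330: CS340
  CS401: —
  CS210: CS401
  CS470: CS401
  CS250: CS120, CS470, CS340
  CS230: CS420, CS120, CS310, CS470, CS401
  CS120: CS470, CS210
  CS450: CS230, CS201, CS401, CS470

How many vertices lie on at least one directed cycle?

A vertex is on a directed cycle iff it belongs to a strongly connected component of size ≥ 2 (or has a self-loop).
The vertices on cycles are {CS101, CS230, CS250, CS340, CS420, CS450} — 6 in total.

6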